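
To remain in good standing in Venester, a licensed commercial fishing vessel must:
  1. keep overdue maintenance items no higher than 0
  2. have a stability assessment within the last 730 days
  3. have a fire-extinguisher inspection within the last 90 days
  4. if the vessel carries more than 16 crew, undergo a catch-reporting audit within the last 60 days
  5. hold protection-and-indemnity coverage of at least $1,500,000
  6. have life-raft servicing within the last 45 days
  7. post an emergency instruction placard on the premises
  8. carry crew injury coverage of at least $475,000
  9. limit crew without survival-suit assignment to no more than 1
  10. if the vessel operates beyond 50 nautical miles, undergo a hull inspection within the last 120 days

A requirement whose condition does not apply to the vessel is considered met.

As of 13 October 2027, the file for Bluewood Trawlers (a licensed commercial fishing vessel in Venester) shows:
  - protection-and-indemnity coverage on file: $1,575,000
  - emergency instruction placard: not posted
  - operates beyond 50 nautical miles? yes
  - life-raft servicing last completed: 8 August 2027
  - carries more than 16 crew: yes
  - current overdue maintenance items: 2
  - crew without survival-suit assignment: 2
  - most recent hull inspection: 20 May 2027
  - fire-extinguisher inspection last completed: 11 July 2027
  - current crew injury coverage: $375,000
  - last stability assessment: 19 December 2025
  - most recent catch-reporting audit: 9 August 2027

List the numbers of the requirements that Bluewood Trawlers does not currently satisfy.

1, 3, 4, 6, 7, 8, 9, 10

1. overdue maintenance items 2 > 0 → not met
2. stability assessment 663 days ago vs limit 730 → met
3. fire-extinguisher inspection 94 days ago vs limit 90 → not met
4. condition 'carries more than 16 crew' holds; catch-reporting audit 65 days ago vs limit 60 → not met
5. protection-and-indemnity coverage $1,575,000 ≥ $1,500,000 → met
6. life-raft servicing 66 days ago vs limit 45 → not met
7. emergency instruction placard absent → not met
8. crew injury coverage $375,000 < $475,000 → not met
9. crew without survival-suit assignment 2 > 1 → not met
10. condition 'operates beyond 50 nautical miles' holds; hull inspection 146 days ago vs limit 120 → not met
Not met: 1, 3, 4, 6, 7, 8, 9, 10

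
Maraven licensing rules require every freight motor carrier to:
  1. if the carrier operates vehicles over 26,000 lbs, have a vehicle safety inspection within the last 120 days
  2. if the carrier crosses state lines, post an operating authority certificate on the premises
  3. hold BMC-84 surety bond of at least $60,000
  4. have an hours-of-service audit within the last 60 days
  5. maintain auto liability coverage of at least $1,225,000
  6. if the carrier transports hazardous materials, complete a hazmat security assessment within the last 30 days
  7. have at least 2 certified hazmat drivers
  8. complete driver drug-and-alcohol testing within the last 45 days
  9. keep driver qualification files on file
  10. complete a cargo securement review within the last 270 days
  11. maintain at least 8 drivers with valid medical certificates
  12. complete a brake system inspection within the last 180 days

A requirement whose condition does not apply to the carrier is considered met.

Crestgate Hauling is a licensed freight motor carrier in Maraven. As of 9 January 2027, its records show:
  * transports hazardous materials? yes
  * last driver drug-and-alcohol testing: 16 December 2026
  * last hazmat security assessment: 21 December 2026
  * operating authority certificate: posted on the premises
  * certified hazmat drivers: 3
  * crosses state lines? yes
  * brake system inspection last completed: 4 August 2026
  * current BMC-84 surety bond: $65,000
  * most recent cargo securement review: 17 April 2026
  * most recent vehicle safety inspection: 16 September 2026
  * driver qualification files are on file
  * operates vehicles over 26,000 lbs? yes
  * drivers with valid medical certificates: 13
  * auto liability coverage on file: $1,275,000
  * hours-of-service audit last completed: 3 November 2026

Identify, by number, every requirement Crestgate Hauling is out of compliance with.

1. condition 'operates vehicles over 26,000 lbs' holds; vehicle safety inspection 115 days ago vs limit 120 → met
2. condition 'crosses state lines' holds; operating authority certificate present → met
3. BMC-84 surety bond $65,000 ≥ $60,000 → met
4. hours-of-service audit 67 days ago vs limit 60 → not met
5. auto liability coverage $1,275,000 ≥ $1,225,000 → met
6. condition 'transports hazardous materials' holds; hazmat security assessment 19 days ago vs limit 30 → met
7. certified hazmat drivers 3 ≥ 2 → met
8. driver drug-and-alcohol testing 24 days ago vs limit 45 → met
9. driver qualification files present → met
10. cargo securement review 267 days ago vs limit 270 → met
11. drivers with valid medical certificates 13 ≥ 8 → met
12. brake system inspection 158 days ago vs limit 180 → met
Not met: 4

4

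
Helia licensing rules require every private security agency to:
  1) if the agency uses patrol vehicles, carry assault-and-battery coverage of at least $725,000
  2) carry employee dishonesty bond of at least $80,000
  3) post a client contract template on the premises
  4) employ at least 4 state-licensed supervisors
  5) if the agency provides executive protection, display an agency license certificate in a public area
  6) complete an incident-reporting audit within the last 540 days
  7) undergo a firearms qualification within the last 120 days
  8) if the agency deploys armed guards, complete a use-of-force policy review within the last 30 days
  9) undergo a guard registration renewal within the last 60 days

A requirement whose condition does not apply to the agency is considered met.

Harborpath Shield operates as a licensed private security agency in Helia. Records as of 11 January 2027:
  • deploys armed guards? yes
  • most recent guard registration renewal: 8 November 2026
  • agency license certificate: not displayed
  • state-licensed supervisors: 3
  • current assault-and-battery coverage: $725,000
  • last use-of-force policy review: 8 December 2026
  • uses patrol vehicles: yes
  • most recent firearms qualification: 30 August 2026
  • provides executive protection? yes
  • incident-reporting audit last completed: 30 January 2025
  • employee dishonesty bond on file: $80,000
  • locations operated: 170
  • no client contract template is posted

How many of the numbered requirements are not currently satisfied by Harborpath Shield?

1. condition 'uses patrol vehicles' holds; assault-and-battery coverage $725,000 ≥ $725,000 → met
2. employee dishonesty bond $80,000 ≥ $80,000 → met
3. client contract template absent → not met
4. state-licensed supervisors 3 < 4 → not met
5. condition 'provides executive protection' holds; agency license certificate absent → not met
6. incident-reporting audit 711 days ago vs limit 540 → not met
7. firearms qualification 134 days ago vs limit 120 → not met
8. condition 'deploys armed guards' holds; use-of-force policy review 34 days ago vs limit 30 → not met
9. guard registration renewal 64 days ago vs limit 60 → not met
Not met: 7 of 9

7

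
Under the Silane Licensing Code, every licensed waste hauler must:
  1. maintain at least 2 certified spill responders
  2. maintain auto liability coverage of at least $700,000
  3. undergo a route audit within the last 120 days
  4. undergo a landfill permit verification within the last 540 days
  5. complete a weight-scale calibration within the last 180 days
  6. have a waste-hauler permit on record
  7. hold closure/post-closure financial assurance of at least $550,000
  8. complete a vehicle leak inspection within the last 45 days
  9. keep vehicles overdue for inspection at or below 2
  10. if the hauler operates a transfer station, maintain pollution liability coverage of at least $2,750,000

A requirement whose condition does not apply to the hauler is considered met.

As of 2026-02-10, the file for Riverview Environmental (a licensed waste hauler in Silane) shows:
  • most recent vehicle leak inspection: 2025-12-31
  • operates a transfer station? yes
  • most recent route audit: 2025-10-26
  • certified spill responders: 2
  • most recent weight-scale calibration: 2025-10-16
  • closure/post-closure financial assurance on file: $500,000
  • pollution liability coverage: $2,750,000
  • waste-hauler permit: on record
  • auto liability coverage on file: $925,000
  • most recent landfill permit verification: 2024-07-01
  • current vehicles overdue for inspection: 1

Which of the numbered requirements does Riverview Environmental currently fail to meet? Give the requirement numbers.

1. certified spill responders 2 ≥ 2 → met
2. auto liability coverage $925,000 ≥ $700,000 → met
3. route audit 107 days ago vs limit 120 → met
4. landfill permit verification 589 days ago vs limit 540 → not met
5. weight-scale calibration 117 days ago vs limit 180 → met
6. waste-hauler permit present → met
7. closure/post-closure financial assurance $500,000 < $550,000 → not met
8. vehicle leak inspection 41 days ago vs limit 45 → met
9. vehicles overdue for inspection 1 ≤ 2 → met
10. condition 'operates a transfer station' holds; pollution liability coverage $2,750,000 ≥ $2,750,000 → met
Not met: 4, 7

4, 7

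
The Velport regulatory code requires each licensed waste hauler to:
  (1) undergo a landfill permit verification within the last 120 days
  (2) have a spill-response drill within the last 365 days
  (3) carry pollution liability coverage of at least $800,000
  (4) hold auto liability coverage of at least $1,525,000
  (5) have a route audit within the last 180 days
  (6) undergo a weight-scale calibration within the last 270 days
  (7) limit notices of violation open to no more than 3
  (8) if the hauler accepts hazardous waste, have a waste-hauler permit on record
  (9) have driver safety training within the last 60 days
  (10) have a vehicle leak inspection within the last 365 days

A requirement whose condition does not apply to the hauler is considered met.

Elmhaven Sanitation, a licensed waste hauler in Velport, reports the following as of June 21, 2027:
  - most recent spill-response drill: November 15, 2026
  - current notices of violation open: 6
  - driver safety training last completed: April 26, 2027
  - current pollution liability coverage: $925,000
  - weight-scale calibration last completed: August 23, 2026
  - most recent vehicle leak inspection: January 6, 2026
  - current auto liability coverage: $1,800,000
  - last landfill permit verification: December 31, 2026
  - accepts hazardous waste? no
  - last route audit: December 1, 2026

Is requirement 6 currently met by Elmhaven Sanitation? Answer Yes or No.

6. weight-scale calibration 302 days ago vs limit 270 → not met

No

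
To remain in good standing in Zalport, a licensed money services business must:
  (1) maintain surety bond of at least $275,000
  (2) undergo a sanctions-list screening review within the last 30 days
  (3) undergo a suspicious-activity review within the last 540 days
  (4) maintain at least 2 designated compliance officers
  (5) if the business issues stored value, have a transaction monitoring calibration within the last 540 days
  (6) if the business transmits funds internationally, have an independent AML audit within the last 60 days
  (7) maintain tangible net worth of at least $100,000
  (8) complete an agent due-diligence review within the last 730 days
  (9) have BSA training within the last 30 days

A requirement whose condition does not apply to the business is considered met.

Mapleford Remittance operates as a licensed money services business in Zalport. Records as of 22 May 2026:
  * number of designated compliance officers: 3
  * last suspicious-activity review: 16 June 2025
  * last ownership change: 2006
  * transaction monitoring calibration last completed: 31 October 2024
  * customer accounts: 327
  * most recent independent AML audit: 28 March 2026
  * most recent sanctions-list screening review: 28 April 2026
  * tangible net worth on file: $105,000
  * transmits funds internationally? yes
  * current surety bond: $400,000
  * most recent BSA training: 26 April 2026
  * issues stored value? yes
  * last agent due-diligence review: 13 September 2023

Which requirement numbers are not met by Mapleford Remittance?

5, 8

1. surety bond $400,000 ≥ $275,000 → met
2. sanctions-list screening review 24 days ago vs limit 30 → met
3. suspicious-activity review 340 days ago vs limit 540 → met
4. designated compliance officers 3 ≥ 2 → met
5. condition 'issues stored value' holds; transaction monitoring calibration 568 days ago vs limit 540 → not met
6. condition 'transmits funds internationally' holds; independent AML audit 55 days ago vs limit 60 → met
7. tangible net worth $105,000 ≥ $100,000 → met
8. agent due-diligence review 982 days ago vs limit 730 → not met
9. BSA training 26 days ago vs limit 30 → met
Not met: 5, 8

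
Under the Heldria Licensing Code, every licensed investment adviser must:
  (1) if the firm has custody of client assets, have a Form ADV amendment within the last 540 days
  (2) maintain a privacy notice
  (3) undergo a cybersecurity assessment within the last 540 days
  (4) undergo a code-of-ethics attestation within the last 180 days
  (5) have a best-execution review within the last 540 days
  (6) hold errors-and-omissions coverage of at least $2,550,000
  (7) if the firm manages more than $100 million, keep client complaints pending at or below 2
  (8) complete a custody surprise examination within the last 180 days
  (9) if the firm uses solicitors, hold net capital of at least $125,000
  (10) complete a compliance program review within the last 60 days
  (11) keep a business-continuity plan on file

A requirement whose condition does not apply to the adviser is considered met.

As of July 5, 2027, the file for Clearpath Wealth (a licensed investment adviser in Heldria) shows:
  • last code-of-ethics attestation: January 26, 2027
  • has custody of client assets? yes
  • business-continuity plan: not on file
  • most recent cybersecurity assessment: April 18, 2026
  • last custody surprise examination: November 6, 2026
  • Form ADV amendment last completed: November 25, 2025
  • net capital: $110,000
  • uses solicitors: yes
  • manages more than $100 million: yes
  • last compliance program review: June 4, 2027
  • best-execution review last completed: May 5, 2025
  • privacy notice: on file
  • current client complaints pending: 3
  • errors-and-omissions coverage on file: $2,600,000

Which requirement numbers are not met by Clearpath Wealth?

1. condition 'has custody of client assets' holds; Form ADV amendment 587 days ago vs limit 540 → not met
2. privacy notice present → met
3. cybersecurity assessment 443 days ago vs limit 540 → met
4. code-of-ethics attestation 160 days ago vs limit 180 → met
5. best-execution review 791 days ago vs limit 540 → not met
6. errors-and-omissions coverage $2,600,000 ≥ $2,550,000 → met
7. condition 'manages more than $100 million' holds; client complaints pending 3 > 2 → not met
8. custody surprise examination 241 days ago vs limit 180 → not met
9. condition 'uses solicitors' holds; net capital $110,000 < $125,000 → not met
10. compliance program review 31 days ago vs limit 60 → met
11. business-continuity plan absent → not met
Not met: 1, 5, 7, 8, 9, 11

1, 5, 7, 8, 9, 11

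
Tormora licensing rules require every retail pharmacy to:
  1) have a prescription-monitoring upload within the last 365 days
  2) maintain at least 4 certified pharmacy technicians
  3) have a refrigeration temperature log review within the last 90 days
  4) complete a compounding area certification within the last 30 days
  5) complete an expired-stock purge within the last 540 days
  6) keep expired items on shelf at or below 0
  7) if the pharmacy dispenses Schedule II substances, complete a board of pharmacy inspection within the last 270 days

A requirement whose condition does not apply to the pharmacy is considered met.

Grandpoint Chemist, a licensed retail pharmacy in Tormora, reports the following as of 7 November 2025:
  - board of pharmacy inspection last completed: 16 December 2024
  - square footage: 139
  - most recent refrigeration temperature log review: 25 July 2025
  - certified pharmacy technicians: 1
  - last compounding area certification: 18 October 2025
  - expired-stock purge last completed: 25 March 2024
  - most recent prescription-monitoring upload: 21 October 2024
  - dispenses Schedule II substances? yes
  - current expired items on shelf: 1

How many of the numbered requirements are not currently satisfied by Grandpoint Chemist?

6

1. prescription-monitoring upload 382 days ago vs limit 365 → not met
2. certified pharmacy technicians 1 < 4 → not met
3. refrigeration temperature log review 105 days ago vs limit 90 → not met
4. compounding area certification 20 days ago vs limit 30 → met
5. expired-stock purge 592 days ago vs limit 540 → not met
6. expired items on shelf 1 > 0 → not met
7. condition 'dispenses Schedule II substances' holds; board of pharmacy inspection 326 days ago vs limit 270 → not met
Not met: 6 of 7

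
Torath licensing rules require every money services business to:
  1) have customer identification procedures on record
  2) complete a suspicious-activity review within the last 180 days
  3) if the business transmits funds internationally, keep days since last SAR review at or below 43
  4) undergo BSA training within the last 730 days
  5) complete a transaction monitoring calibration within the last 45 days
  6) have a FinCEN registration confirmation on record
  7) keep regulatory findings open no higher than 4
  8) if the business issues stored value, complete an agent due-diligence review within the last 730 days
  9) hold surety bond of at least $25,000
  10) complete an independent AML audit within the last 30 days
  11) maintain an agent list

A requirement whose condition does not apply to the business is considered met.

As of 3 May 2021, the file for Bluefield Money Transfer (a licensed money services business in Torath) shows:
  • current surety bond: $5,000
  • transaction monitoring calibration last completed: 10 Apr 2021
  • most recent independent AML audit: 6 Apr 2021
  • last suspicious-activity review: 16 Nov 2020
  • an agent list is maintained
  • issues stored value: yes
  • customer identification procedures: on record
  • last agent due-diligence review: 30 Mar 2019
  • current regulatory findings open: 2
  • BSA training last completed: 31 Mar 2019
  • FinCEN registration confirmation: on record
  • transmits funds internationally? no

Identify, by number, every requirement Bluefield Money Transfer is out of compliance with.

4, 8, 9

1. customer identification procedures present → met
2. suspicious-activity review 168 days ago vs limit 180 → met
3. condition 'transmits funds internationally' does not hold → requirement n/a → met
4. BSA training 764 days ago vs limit 730 → not met
5. transaction monitoring calibration 23 days ago vs limit 45 → met
6. FinCEN registration confirmation present → met
7. regulatory findings open 2 ≤ 4 → met
8. condition 'issues stored value' holds; agent due-diligence review 765 days ago vs limit 730 → not met
9. surety bond $5,000 < $25,000 → not met
10. independent AML audit 27 days ago vs limit 30 → met
11. agent list present → met
Not met: 4, 8, 9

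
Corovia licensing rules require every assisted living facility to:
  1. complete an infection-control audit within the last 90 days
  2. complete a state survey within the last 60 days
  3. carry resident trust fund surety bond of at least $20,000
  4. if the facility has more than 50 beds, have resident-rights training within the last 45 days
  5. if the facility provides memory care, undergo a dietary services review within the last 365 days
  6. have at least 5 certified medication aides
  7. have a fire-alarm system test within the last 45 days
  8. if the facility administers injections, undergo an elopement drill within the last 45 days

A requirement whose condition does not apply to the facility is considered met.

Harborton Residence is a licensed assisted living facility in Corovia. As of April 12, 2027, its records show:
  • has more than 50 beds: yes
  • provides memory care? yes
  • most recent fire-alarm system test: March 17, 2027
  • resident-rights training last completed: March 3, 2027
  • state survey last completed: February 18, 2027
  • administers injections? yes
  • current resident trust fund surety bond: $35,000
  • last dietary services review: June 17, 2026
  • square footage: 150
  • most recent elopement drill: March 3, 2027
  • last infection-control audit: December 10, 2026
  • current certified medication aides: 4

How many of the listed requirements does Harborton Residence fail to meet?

2

1. infection-control audit 123 days ago vs limit 90 → not met
2. state survey 53 days ago vs limit 60 → met
3. resident trust fund surety bond $35,000 ≥ $20,000 → met
4. condition 'has more than 50 beds' holds; resident-rights training 40 days ago vs limit 45 → met
5. condition 'provides memory care' holds; dietary services review 299 days ago vs limit 365 → met
6. certified medication aides 4 < 5 → not met
7. fire-alarm system test 26 days ago vs limit 45 → met
8. condition 'administers injections' holds; elopement drill 40 days ago vs limit 45 → met
Not met: 2 of 8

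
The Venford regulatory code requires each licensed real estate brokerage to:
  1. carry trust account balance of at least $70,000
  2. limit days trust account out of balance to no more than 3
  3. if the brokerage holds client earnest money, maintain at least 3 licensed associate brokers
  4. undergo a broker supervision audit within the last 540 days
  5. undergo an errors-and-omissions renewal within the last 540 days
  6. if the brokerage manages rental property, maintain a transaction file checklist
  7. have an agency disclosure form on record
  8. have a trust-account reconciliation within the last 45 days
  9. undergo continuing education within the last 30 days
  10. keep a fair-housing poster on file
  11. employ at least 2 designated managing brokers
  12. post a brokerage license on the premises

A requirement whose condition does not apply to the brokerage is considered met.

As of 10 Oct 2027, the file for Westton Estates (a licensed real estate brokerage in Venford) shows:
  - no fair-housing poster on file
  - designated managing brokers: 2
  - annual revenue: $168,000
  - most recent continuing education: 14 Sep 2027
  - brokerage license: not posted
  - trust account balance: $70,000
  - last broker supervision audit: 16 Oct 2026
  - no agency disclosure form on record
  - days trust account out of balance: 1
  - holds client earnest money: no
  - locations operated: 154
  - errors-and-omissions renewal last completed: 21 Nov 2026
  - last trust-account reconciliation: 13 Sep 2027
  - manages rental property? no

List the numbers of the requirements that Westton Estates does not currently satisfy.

7, 10, 12

1. trust account balance $70,000 ≥ $70,000 → met
2. days trust account out of balance 1 ≤ 3 → met
3. condition 'holds client earnest money' does not hold → requirement n/a → met
4. broker supervision audit 359 days ago vs limit 540 → met
5. errors-and-omissions renewal 323 days ago vs limit 540 → met
6. condition 'manages rental property' does not hold → requirement n/a → met
7. agency disclosure form absent → not met
8. trust-account reconciliation 27 days ago vs limit 45 → met
9. continuing education 26 days ago vs limit 30 → met
10. fair-housing poster absent → not met
11. designated managing brokers 2 ≥ 2 → met
12. brokerage license absent → not met
Not met: 7, 10, 12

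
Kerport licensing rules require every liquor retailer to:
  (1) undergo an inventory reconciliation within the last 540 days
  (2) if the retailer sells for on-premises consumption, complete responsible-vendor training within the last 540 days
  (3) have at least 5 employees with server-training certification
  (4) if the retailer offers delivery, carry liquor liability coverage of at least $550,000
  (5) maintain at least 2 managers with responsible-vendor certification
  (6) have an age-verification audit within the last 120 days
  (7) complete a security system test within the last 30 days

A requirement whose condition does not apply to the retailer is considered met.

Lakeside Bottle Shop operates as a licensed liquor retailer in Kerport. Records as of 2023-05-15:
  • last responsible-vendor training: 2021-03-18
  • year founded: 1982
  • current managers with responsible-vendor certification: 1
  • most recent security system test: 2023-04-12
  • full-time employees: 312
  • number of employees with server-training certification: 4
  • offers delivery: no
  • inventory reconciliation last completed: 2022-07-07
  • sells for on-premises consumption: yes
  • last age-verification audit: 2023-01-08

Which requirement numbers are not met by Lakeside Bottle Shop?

1. inventory reconciliation 312 days ago vs limit 540 → met
2. condition 'sells for on-premises consumption' holds; responsible-vendor training 788 days ago vs limit 540 → not met
3. employees with server-training certification 4 < 5 → not met
4. condition 'offers delivery' does not hold → requirement n/a → met
5. managers with responsible-vendor certification 1 < 2 → not met
6. age-verification audit 127 days ago vs limit 120 → not met
7. security system test 33 days ago vs limit 30 → not met
Not met: 2, 3, 5, 6, 7

2, 3, 5, 6, 7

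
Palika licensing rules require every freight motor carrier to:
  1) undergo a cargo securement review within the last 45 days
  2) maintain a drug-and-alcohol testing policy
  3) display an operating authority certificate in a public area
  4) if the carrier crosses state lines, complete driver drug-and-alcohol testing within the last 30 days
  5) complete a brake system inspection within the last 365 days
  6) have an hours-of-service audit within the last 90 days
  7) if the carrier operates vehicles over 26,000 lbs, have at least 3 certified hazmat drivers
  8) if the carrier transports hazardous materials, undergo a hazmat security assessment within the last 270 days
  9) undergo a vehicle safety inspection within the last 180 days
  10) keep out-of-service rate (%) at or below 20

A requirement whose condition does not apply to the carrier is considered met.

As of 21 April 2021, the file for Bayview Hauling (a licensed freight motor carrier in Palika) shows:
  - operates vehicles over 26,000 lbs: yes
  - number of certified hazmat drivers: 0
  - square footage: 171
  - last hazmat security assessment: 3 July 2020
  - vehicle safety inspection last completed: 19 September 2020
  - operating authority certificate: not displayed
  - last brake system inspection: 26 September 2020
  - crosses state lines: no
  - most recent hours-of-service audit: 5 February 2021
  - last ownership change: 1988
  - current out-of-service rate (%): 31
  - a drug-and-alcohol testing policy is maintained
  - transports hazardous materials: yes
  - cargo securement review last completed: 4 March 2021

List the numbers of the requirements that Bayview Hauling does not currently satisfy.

1, 3, 7, 8, 9, 10

1. cargo securement review 48 days ago vs limit 45 → not met
2. drug-and-alcohol testing policy present → met
3. operating authority certificate absent → not met
4. condition 'crosses state lines' does not hold → requirement n/a → met
5. brake system inspection 207 days ago vs limit 365 → met
6. hours-of-service audit 75 days ago vs limit 90 → met
7. condition 'operates vehicles over 26,000 lbs' holds; certified hazmat drivers 0 < 3 → not met
8. condition 'transports hazardous materials' holds; hazmat security assessment 292 days ago vs limit 270 → not met
9. vehicle safety inspection 214 days ago vs limit 180 → not met
10. out-of-service rate (%) 31 > 20 → not met
Not met: 1, 3, 7, 8, 9, 10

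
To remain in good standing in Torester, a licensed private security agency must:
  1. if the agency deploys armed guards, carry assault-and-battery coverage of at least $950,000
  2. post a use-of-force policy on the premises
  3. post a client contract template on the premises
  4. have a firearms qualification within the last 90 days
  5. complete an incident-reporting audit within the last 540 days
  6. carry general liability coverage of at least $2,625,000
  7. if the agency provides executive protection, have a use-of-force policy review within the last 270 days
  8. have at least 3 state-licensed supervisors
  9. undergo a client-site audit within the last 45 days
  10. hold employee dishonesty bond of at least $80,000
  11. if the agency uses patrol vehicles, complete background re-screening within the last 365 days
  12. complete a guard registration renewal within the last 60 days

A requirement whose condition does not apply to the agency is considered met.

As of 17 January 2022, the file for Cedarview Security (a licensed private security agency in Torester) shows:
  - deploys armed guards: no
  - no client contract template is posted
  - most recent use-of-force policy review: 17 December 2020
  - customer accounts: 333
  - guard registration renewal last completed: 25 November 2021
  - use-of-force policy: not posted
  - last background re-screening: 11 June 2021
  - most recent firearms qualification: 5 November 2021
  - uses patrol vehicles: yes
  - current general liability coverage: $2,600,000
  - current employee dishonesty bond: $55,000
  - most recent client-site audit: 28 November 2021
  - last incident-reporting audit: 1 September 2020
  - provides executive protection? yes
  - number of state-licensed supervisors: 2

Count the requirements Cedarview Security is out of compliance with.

7

1. condition 'deploys armed guards' does not hold → requirement n/a → met
2. use-of-force policy absent → not met
3. client contract template absent → not met
4. firearms qualification 73 days ago vs limit 90 → met
5. incident-reporting audit 503 days ago vs limit 540 → met
6. general liability coverage $2,600,000 < $2,625,000 → not met
7. condition 'provides executive protection' holds; use-of-force policy review 396 days ago vs limit 270 → not met
8. state-licensed supervisors 2 < 3 → not met
9. client-site audit 50 days ago vs limit 45 → not met
10. employee dishonesty bond $55,000 < $80,000 → not met
11. condition 'uses patrol vehicles' holds; background re-screening 220 days ago vs limit 365 → met
12. guard registration renewal 53 days ago vs limit 60 → met
Not met: 7 of 12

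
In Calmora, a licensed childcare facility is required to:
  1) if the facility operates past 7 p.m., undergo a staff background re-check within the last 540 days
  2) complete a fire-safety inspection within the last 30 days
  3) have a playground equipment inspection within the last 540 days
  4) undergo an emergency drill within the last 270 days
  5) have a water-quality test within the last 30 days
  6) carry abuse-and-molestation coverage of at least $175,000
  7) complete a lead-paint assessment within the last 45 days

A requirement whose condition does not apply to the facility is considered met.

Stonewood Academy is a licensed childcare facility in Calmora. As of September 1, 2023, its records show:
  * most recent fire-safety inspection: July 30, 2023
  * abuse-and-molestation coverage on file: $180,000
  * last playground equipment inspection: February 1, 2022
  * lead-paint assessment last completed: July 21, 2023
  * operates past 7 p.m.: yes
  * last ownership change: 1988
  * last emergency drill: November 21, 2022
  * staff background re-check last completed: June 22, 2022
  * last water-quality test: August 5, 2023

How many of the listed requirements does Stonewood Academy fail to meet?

3

1. condition 'operates past 7 p.m.' holds; staff background re-check 436 days ago vs limit 540 → met
2. fire-safety inspection 33 days ago vs limit 30 → not met
3. playground equipment inspection 577 days ago vs limit 540 → not met
4. emergency drill 284 days ago vs limit 270 → not met
5. water-quality test 27 days ago vs limit 30 → met
6. abuse-and-molestation coverage $180,000 ≥ $175,000 → met
7. lead-paint assessment 42 days ago vs limit 45 → met
Not met: 3 of 7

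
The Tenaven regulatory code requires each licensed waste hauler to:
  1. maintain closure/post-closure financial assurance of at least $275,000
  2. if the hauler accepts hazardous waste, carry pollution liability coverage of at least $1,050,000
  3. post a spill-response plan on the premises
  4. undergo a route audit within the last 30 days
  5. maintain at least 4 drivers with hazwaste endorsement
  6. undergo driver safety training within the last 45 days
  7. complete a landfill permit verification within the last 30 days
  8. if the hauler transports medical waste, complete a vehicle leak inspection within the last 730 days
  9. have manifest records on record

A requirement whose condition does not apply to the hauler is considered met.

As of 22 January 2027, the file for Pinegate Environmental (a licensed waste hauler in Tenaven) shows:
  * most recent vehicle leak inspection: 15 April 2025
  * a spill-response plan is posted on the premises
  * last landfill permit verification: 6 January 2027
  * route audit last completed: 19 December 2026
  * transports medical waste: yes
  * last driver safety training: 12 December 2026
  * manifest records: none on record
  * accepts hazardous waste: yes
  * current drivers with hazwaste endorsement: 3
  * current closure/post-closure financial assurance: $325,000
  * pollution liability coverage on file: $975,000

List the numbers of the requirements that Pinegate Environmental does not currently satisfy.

1. closure/post-closure financial assurance $325,000 ≥ $275,000 → met
2. condition 'accepts hazardous waste' holds; pollution liability coverage $975,000 < $1,050,000 → not met
3. spill-response plan present → met
4. route audit 34 days ago vs limit 30 → not met
5. drivers with hazwaste endorsement 3 < 4 → not met
6. driver safety training 41 days ago vs limit 45 → met
7. landfill permit verification 16 days ago vs limit 30 → met
8. condition 'transports medical waste' holds; vehicle leak inspection 647 days ago vs limit 730 → met
9. manifest records absent → not met
Not met: 2, 4, 5, 9

2, 4, 5, 9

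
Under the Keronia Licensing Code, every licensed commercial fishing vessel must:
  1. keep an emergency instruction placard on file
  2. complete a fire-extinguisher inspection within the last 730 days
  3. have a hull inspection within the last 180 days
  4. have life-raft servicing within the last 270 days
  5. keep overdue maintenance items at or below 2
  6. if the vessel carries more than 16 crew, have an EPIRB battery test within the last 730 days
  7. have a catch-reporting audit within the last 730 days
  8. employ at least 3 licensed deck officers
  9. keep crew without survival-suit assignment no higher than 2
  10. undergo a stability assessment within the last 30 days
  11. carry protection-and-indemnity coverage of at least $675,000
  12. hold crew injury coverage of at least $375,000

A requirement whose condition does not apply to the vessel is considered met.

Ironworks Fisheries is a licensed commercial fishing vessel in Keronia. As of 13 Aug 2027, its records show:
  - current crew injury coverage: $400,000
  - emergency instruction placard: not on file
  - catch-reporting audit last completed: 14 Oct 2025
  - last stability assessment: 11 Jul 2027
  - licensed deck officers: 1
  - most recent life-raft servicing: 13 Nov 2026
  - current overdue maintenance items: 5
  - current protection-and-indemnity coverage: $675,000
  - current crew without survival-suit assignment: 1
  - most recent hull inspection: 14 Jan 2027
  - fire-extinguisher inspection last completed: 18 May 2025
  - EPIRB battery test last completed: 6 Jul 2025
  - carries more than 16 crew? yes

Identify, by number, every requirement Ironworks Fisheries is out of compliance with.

1. emergency instruction placard absent → not met
2. fire-extinguisher inspection 817 days ago vs limit 730 → not met
3. hull inspection 211 days ago vs limit 180 → not met
4. life-raft servicing 273 days ago vs limit 270 → not met
5. overdue maintenance items 5 > 2 → not met
6. condition 'carries more than 16 crew' holds; EPIRB battery test 768 days ago vs limit 730 → not met
7. catch-reporting audit 668 days ago vs limit 730 → met
8. licensed deck officers 1 < 3 → not met
9. crew without survival-suit assignment 1 ≤ 2 → met
10. stability assessment 33 days ago vs limit 30 → not met
11. protection-and-indemnity coverage $675,000 ≥ $675,000 → met
12. crew injury coverage $400,000 ≥ $375,000 → met
Not met: 1, 2, 3, 4, 5, 6, 8, 10

1, 2, 3, 4, 5, 6, 8, 10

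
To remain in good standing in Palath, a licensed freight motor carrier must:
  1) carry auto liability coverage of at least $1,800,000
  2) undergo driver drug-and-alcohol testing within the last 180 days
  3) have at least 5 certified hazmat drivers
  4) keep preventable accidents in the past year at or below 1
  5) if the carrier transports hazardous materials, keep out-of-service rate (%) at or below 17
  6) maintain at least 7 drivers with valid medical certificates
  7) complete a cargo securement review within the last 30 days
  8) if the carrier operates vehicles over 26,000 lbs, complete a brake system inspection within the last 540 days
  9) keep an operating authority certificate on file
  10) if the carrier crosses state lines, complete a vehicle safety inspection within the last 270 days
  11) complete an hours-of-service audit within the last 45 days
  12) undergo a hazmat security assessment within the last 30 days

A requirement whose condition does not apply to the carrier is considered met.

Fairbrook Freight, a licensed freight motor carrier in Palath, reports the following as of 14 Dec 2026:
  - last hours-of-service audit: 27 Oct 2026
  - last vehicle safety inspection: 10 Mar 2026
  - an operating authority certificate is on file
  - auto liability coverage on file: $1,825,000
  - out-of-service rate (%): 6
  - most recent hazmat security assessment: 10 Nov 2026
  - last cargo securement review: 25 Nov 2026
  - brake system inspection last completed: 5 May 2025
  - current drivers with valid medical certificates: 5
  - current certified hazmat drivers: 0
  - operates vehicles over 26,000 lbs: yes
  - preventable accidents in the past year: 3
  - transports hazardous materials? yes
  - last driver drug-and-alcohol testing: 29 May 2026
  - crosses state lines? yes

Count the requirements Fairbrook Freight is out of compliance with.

1. auto liability coverage $1,825,000 ≥ $1,800,000 → met
2. driver drug-and-alcohol testing 199 days ago vs limit 180 → not met
3. certified hazmat drivers 0 < 5 → not met
4. preventable accidents in the past year 3 > 1 → not met
5. condition 'transports hazardous materials' holds; out-of-service rate (%) 6 ≤ 17 → met
6. drivers with valid medical certificates 5 < 7 → not met
7. cargo securement review 19 days ago vs limit 30 → met
8. condition 'operates vehicles over 26,000 lbs' holds; brake system inspection 588 days ago vs limit 540 → not met
9. operating authority certificate present → met
10. condition 'crosses state lines' holds; vehicle safety inspection 279 days ago vs limit 270 → not met
11. hours-of-service audit 48 days ago vs limit 45 → not met
12. hazmat security assessment 34 days ago vs limit 30 → not met
Not met: 8 of 12

8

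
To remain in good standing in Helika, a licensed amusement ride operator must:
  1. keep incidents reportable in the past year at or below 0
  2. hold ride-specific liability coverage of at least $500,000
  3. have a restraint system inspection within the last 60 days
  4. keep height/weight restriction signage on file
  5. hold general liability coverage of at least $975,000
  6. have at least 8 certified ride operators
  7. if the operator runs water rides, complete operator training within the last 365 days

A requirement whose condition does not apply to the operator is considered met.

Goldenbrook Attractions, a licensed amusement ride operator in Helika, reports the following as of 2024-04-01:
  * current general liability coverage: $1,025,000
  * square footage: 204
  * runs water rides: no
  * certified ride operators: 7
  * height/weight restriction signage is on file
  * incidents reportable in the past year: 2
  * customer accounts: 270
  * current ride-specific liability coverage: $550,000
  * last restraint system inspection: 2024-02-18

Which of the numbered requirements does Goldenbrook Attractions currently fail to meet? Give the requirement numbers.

1. incidents reportable in the past year 2 > 0 → not met
2. ride-specific liability coverage $550,000 ≥ $500,000 → met
3. restraint system inspection 43 days ago vs limit 60 → met
4. height/weight restriction signage present → met
5. general liability coverage $1,025,000 ≥ $975,000 → met
6. certified ride operators 7 < 8 → not met
7. condition 'runs water rides' does not hold → requirement n/a → met
Not met: 1, 6

1, 6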